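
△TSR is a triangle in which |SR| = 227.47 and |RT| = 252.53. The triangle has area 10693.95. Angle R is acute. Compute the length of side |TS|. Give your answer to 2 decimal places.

94.28

From area = ½·|SR|·|RT|·sin R, we get sin R = 2·area/(|SR|·|RT|) ≈ 0.37233.
Taking the acute solution, ∠R ≈ 21.86°.
Law of cosines then gives |TS| ≈ 94.278.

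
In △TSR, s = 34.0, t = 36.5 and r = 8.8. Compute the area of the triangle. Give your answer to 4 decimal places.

147.5464

Semiperimeter p = (36.5 + 34 + 8.8)/2 = 39.65.
Heron's formula: area = √(39.65·3.15·5.65·30.85) ≈ 147.55.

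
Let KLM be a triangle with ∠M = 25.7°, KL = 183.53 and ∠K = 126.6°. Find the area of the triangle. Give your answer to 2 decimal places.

The third angle is ∠L = 180° − ∠M − ∠K = 27.70°.
Law of sines: LM = KL·sin K/sin M ≈ 339.76.
Law of sines: MK = KL·sin L/sin M ≈ 196.73.
Area = ½·KL·LM·sin L ≈ 14493.

area ≈ 14492.99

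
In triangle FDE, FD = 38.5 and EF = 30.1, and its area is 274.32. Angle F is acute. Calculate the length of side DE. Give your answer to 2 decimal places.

18.62

From area = ½·EF·FD·sin F, we get sin F = 2·area/(EF·FD) ≈ 0.47343.
Taking the acute solution, ∠F ≈ 28.26°.
Law of cosines then gives DE ≈ 18.622.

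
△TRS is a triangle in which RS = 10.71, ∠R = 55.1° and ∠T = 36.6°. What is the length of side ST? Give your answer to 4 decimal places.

14.7324

The third angle is ∠S = 180° − ∠T − ∠R = 88.30°.
Law of sines: ST = RS·sin R/sin T ≈ 14.732.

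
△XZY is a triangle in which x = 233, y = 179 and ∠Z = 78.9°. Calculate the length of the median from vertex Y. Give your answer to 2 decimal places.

By the law of cosines, z² = y² + x² − 2·y·x·cos Z = 70271, so z ≈ 265.09.
Median from Y: ½√(2·x² + 2·z² − y²) ≈ 232.96.

232.96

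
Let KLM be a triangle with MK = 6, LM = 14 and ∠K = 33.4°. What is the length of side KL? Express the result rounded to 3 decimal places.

18.614

Law of sines: sin L = MK·sin K/LM ≈ 0.23592.
Since LM ≥ MK, only the acute value applies: ∠L ≈ 13.65°.
Then ∠M = 180° − ∠K − ∠L ≈ 132.95°.
Law of sines gives KL = LM·sin M/sin K ≈ 18.614.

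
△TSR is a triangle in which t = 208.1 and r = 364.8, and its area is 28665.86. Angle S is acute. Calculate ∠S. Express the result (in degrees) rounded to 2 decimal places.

From area = ½·r·t·sin S, we get sin S = 2·area/(r·t) ≈ 0.75521.
Taking the acute solution, ∠S ≈ 49.04°.

∠S ≈ 49.04°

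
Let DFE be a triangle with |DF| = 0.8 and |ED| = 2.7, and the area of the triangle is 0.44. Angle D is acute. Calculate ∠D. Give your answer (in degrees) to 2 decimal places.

From area = ½·|ED|·|DF|·sin D, we get sin D = 2·area/(|ED|·|DF|) ≈ 0.40741.
Taking the acute solution, ∠D ≈ 24.04°.

24.04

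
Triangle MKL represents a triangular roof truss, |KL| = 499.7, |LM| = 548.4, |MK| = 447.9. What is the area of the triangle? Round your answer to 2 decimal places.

105475.70

Semiperimeter s = (499.7 + 548.4 + 447.9)/2 = 748.
Heron's formula: area = √(748·248.3·199.6·300.1) ≈ 1.0548e+05.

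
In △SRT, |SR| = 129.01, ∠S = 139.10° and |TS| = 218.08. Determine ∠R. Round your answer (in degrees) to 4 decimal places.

By the law of cosines, |RT|² = |TS|² + |SR|² − 2·|TS|·|SR|·cos S = 1.0673e+05, so |RT| ≈ 326.7.
Law of cosines again: cos R = (|SR|² + |RT|² − |TS|²)/(2·|SR|·|RT|) ≈ 0.89944, so ∠R ≈ 25.92°.

25.9160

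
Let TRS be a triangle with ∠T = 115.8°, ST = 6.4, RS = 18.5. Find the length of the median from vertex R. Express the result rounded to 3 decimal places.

m_R ≈ 16.441

Law of sines: sin R = ST·sin T/RS ≈ 0.31146.
Since RS ≥ ST, only the acute value applies: ∠R ≈ 18.15°.
Then ∠S = 180° − ∠T − ∠R ≈ 46.05°.
Law of sines gives TR = RS·sin S/sin T ≈ 14.794.
Median from R: ½√(2·TR² + 2·RS² − ST²) ≈ 16.441.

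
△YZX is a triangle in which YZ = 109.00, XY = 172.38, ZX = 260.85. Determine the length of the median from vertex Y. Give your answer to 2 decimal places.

m_Y ≈ 61.54

Median from Y: ½√(2·XY² + 2·YZ² − ZX²) ≈ 61.541.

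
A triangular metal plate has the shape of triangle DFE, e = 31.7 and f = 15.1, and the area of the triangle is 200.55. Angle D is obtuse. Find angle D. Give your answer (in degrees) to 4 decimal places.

From area = ½·f·e·sin D, we get sin D = 2·area/(f·e) ≈ 0.83795.
Taking the obtuse solution, ∠D ≈ 123.08°.

∠D ≈ 123.0761°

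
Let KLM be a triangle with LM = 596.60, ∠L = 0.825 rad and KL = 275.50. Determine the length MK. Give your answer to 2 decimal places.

456.92

By the law of cosines, MK² = KL² + LM² − 2·KL·LM·cos L = 2.0877e+05, so MK ≈ 456.92.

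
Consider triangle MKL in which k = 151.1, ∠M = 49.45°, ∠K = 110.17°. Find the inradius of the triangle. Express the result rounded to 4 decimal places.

r ≈ 19.5346

The third angle is ∠L = 180° − ∠M − ∠K = 20.38°.
Law of sines: m = k·sin M/sin K ≈ 122.31.
Law of sines: l = k·sin L/sin K ≈ 56.058.
Area = ½·k·m·sin L ≈ 3218.
Semiperimeter s = (122.31+151.1+56.058)/2 = 164.74.
Inradius = area/s = 3218/164.74 ≈ 19.535.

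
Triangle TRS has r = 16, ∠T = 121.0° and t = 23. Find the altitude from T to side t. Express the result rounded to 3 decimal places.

h_T ≈ 6.096

Law of sines: sin R = r·sin T/t ≈ 0.59629.
Since t ≥ r, only the acute value applies: ∠R ≈ 36.60°.
Then ∠S = 180° − ∠T − ∠R ≈ 22.40°.
Law of sines gives s = t·sin S/sin T ≈ 10.223.
Area = ½·t·r·sin S ≈ 70.103.
The altitude from T has length 2·area/t ≈ 6.0959.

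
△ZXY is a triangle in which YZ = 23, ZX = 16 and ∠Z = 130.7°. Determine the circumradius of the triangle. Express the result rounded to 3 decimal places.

R ≈ 23.456

By the law of cosines, XY² = YZ² + ZX² − 2·YZ·ZX·cos Z = 1264.9, so XY ≈ 35.566.
Area = ½·YZ·ZX·sin Z ≈ 139.5.
Circumradius = XY/(2 sin Z) ≈ 23.456.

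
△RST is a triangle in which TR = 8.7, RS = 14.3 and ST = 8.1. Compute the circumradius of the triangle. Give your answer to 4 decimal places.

By the law of cosines, cos R = (TR² + RS² − ST²) / (2·TR·RS) ≈ 0.86235, so ∠R ≈ 30.42°.
Circumradius = ST/(2 sin R) ≈ 7.999.

7.9990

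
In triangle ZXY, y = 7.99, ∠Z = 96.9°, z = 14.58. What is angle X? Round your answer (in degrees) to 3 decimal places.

∠X ≈ 50.141°

Law of sines: sin Y = y·sin Z/z ≈ 0.54404.
Since z ≥ y, only the acute value applies: ∠Y ≈ 32.96°.
Then ∠X = 180° − ∠Z − ∠Y ≈ 50.14°.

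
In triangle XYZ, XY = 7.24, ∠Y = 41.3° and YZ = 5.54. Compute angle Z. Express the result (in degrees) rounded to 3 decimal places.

By the law of cosines, ZX² = XY² + YZ² − 2·XY·YZ·cos Y = 22.843, so ZX ≈ 4.7795.
Law of cosines again: cos Z = (YZ² + ZX² − XY²)/(2·YZ·ZX) ≈ 0.02110, so ∠Z ≈ 88.79°.

∠Z ≈ 88.791°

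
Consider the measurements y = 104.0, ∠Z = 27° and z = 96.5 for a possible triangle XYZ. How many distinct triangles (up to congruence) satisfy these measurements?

2

y·sin Z = 104.0·sin(27°) ≈ 47.22.
Since y sin Z < z < y (47.22 < 96.5 < 104.0), two triangles exist.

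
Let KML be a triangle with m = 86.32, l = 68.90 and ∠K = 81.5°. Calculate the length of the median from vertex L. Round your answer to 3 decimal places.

By the law of cosines, k² = m² + l² − 2·m·l·cos K = 10440, so k ≈ 102.18.
Median from L: ½√(2·k² + 2·m² − l²) ≈ 88.084.

88.084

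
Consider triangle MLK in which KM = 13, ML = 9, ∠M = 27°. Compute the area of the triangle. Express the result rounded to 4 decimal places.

Area = ½·KM·ML·sin M ≈ 26.558.

26.5584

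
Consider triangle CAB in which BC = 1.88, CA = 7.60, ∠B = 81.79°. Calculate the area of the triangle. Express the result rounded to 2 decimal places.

Law of sines: sin A = BC·sin B/CA ≈ 0.24483.
Since CA ≥ BC, only the acute value applies: ∠A ≈ 14.17°.
Then ∠C = 180° − ∠B − ∠A ≈ 84.04°.
Law of sines gives AB = CA·sin C/sin B ≈ 7.6372.
Area = ½·CA·BC·sin C ≈ 7.1054.

area ≈ 7.11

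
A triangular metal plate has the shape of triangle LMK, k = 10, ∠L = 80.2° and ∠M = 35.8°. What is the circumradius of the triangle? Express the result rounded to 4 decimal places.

5.5630

The third angle is ∠K = 180° − ∠L − ∠M = 64.00°.
Law of sines: l = k·sin L/sin K ≈ 10.964.
Law of sines: m = k·sin M/sin K ≈ 6.5083.
Circumradius = k/(2 sin K) ≈ 5.563.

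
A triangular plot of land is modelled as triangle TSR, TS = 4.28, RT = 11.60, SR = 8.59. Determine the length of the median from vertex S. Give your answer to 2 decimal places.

m_S ≈ 3.52

Median from S: ½√(2·TS² + 2·SR² − RT²) ≈ 3.5232.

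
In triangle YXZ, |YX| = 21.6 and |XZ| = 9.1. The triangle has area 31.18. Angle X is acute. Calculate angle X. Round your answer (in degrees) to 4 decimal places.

From area = ½·|YX|·|XZ|·sin X, we get sin X = 2·area/(|YX|·|XZ|) ≈ 0.31726.
Taking the acute solution, ∠X ≈ 18.50°.

18.4971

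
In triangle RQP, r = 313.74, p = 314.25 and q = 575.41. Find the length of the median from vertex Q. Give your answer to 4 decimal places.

125.7726

Median from Q: ½√(2·p² + 2·r² − q²) ≈ 125.77.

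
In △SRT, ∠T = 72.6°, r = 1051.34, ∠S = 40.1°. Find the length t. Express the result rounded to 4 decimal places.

1087.4684

The third angle is ∠R = 180° − ∠T − ∠S = 67.30°.
Law of sines: t = r·sin T/sin R ≈ 1087.5.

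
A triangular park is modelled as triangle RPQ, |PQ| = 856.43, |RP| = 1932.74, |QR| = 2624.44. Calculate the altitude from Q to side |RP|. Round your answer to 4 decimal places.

h_Q ≈ 584.7564

Semiperimeter s = (856.43 + 2624.4 + 1932.7)/2 = 2706.8.
Heron's formula: area = √(2706.8·1850.4·82.365·774.06) ≈ 5.6509e+05.
The altitude from Q has length 2·area/|RP| ≈ 584.76.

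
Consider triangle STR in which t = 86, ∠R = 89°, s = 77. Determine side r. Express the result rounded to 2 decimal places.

114.43

By the law of cosines, r² = s² + t² − 2·s·t·cos R = 13094, so r ≈ 114.43.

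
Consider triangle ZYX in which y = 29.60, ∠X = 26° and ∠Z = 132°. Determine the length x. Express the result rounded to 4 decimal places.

The third angle is ∠Y = 180° − ∠X − ∠Z = 22.00°.
Law of sines: x = y·sin X/sin Y ≈ 34.638.

34.6384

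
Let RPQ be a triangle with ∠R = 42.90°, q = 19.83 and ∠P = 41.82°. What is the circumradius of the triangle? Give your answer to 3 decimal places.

The third angle is ∠Q = 180° − ∠R − ∠P = 95.28°.
Law of sines: r = q·sin R/sin Q ≈ 13.556.
Law of sines: p = q·sin P/sin Q ≈ 13.279.
Circumradius = q/(2 sin Q) ≈ 9.9572.

9.957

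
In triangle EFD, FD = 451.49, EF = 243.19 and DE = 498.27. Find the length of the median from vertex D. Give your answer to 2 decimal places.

Median from D: ½√(2·FD² + 2·DE² − EF²) ≈ 459.64.

m_D ≈ 459.64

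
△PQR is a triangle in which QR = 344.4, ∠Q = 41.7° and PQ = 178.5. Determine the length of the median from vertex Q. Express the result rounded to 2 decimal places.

m_Q ≈ 246.11

By the law of cosines, RP² = PQ² + QR² − 2·PQ·QR·cos Q = 58674, so RP ≈ 242.23.
Median from Q: ½√(2·PQ² + 2·QR² − RP²) ≈ 246.11.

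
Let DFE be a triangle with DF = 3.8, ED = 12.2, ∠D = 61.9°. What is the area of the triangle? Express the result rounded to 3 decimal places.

area ≈ 20.448

Area = ½·ED·DF·sin D ≈ 20.448.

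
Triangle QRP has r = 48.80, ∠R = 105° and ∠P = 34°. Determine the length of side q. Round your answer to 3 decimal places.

The third angle is ∠Q = 180° − ∠R − ∠P = 41.00°.
Law of sines: q = r·sin Q/sin R ≈ 33.145.

33.145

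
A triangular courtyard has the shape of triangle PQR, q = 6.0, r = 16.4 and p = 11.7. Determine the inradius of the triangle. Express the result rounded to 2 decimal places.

Semiperimeter s = (11.7 + 6 + 16.4)/2 = 17.05.
Heron's formula: area = √(17.05·5.35·11.05·0.65) ≈ 25.596.
Inradius = area/s = 25.596/17.05 ≈ 1.5012.

1.50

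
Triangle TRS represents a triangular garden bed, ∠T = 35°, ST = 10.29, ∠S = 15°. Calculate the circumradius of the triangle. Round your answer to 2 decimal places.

The third angle is ∠R = 180° − ∠S − ∠T = 130.00°.
Law of sines: RS = ST·sin T/sin R ≈ 7.7046.
Law of sines: TR = ST·sin S/sin R ≈ 3.4766.
Circumradius = ST/(2 sin R) ≈ 6.7163.

6.72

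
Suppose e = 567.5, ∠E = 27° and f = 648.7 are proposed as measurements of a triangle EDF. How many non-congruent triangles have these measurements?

2

f·sin E = 648.7·sin(27°) ≈ 294.5.
Since f sin E < e < f (294.5 < 567.5 < 648.7), two triangles exist.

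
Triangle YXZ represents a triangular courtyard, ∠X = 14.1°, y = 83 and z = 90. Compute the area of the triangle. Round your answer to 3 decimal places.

area ≈ 909.902

Area = ½·z·y·sin X ≈ 909.9.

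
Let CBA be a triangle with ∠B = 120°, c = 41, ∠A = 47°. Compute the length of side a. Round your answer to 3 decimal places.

The third angle is ∠C = 180° − ∠B − ∠A = 13.00°.
Law of sines: a = c·sin A/sin C ≈ 133.3.

133.298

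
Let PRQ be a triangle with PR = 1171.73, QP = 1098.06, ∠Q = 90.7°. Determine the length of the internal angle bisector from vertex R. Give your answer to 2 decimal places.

485.93

Law of sines: sin R = QP·sin Q/PR ≈ 0.93706.
Since PR ≥ QP, only the acute value applies: ∠R ≈ 69.56°.
Then ∠P = 180° − ∠Q − ∠R ≈ 19.74°.
Law of sines gives RQ = PR·sin P/sin Q ≈ 395.72.
The bisector from R has length 2·PR·RQ·cos(∠R/2)/(PR+RQ) ≈ 485.93.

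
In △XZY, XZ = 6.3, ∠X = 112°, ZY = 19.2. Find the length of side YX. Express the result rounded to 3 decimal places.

15.930

Law of sines: sin Y = XZ·sin X/ZY ≈ 0.30423.
Since ZY ≥ XZ, only the acute value applies: ∠Y ≈ 17.71°.
Then ∠Z = 180° − ∠X − ∠Y ≈ 50.29°.
Law of sines gives YX = ZY·sin Z/sin X ≈ 15.93.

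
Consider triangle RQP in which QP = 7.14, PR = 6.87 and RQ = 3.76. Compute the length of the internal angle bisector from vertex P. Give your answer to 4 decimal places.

By the law of cosines, cos P = (QP² + PR² − RQ²) / (2·QP·PR) ≈ 0.85663, so ∠P ≈ 0.542 rad.
The bisector from P has length 2·QP·PR·cos(∠P/2)/(QP+PR) ≈ 6.7468.

6.7468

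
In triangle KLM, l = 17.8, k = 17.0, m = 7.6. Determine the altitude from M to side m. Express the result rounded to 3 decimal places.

Semiperimeter s = (17 + 17.8 + 7.6)/2 = 21.2.
Heron's formula: area = √(21.2·4.2·3.4·13.6) ≈ 64.165.
The altitude from M has length 2·area/m ≈ 16.886.

h_M ≈ 16.886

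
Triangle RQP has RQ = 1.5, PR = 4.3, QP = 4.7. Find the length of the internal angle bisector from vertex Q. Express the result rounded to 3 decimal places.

t_Q ≈ 1.913

By the law of cosines, cos Q = (RQ² + QP² − PR²) / (2·RQ·QP) ≈ 0.41489, so ∠Q ≈ 1.143 rad.
The bisector from Q has length 2·RQ·QP·cos(∠Q/2)/(RQ+QP) ≈ 1.9128.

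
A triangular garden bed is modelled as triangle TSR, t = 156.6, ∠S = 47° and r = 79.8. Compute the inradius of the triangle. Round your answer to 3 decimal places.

By the law of cosines, s² = r² + t² − 2·r·t·cos S = 13846, so s ≈ 117.67.
Area = ½·r·t·sin S ≈ 4569.7.
Semiperimeter p = (156.6+117.67+79.8)/2 = 177.03.
Inradius = area/p = 4569.7/177.03 ≈ 25.813.

25.813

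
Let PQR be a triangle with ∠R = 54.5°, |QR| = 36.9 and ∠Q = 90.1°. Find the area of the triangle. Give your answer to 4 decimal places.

area ≈ 956.7946

The third angle is ∠P = 180° − ∠Q − ∠R = 35.40°.
Law of sines: |RP| = |QR|·sin Q/sin P ≈ 63.7.
Law of sines: |PQ| = |QR|·sin R/sin P ≈ 51.859.
Area = ½·|QR|·|RP|·sin R ≈ 956.79.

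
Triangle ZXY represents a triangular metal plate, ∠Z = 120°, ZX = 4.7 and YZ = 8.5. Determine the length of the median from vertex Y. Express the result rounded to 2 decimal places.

By the law of cosines, XY² = YZ² + ZX² − 2·YZ·ZX·cos Z = 134.29, so XY ≈ 11.588.
Median from Y: ½√(2·XY² + 2·YZ² − ZX²) ≈ 9.8867.

9.89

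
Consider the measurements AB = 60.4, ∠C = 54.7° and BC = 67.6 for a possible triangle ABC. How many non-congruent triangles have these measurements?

2

BC·sin C = 67.6·sin(54.7°) ≈ 55.17.
Since BC sin C < AB < BC (55.17 < 60.4 < 67.6), two triangles exist.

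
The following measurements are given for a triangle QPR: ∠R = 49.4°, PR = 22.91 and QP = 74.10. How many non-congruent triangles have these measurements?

PR·sin R = 22.91·sin(49.4°) ≈ 17.39.
Since QP ≥ PR, exactly one triangle exists.

1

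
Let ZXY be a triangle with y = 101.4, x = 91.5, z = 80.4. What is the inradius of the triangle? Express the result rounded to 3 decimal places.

Semiperimeter s = (80.4 + 91.5 + 101.4)/2 = 136.65.
Heron's formula: area = √(136.65·56.25·45.15·35.25) ≈ 3497.6.
Inradius = area/s = 3497.6/136.65 ≈ 25.596.

r ≈ 25.596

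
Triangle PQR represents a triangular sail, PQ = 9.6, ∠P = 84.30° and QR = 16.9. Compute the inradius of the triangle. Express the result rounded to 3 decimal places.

Law of sines: sin R = PQ·sin P/QR ≈ 0.56524.
Since QR ≥ PQ, only the acute value applies: ∠R ≈ 34.42°.
Then ∠Q = 180° − ∠P − ∠R ≈ 61.28°.
Law of sines gives RP = QR·sin Q/sin P ≈ 14.895.
Area = ½·QR·PQ·sin Q ≈ 71.141.
Semiperimeter s = (16.9+14.895+9.6)/2 = 20.697.
Inradius = area/s = 71.141/20.697 ≈ 3.4372.

r ≈ 3.437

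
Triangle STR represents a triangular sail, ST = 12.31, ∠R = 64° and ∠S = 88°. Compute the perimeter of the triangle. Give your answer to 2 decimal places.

perimeter ≈ 32.43

The third angle is ∠T = 180° − ∠R − ∠S = 28.00°.
Law of sines: TR = ST·sin S/sin R ≈ 13.688.
Law of sines: RS = ST·sin T/sin R ≈ 6.4299.
Semiperimeter s = (13.688+6.4299+12.31)/2 = 16.214.
Perimeter = 13.688 + 6.4299 + 12.31 = 32.428.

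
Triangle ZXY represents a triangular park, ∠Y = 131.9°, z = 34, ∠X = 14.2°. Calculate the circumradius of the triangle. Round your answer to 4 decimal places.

30.4799

The third angle is ∠Z = 180° − ∠X − ∠Y = 33.90°.
Law of sines: x = z·sin X/sin Z ≈ 14.954.
Law of sines: y = z·sin Y/sin Z ≈ 45.373.
Circumradius = z/(2 sin Z) ≈ 30.48.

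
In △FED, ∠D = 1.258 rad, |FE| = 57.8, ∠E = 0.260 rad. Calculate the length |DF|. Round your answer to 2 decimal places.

The third angle is ∠F = π − ∠E − ∠D = 1.624 rad.
Law of sines: |DF| = |FE|·sin E/sin D ≈ 15.617.

15.62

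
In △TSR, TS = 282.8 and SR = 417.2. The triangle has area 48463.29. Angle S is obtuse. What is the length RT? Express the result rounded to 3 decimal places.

From area = ½·TS·SR·sin S, we get sin S = 2·area/(TS·SR) ≈ 0.82152.
Taking the obtuse solution, ∠S ≈ 124.76°.
Law of cosines then gives RT ≈ 623.36.

623.358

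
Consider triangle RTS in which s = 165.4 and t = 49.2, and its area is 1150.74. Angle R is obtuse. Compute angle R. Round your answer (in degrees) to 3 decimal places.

163.572

From area = ½·t·s·sin R, we get sin R = 2·area/(t·s) ≈ 0.28282.
Taking the obtuse solution, ∠R ≈ 163.57°.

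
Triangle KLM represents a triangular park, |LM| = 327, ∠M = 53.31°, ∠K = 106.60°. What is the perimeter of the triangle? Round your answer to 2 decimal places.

perimeter ≈ 717.83

The third angle is ∠L = 180° − ∠M − ∠K = 20.09°.
Law of sines: |MK| = |LM|·sin L/sin K ≈ 117.21.
Law of sines: |KL| = |LM|·sin M/sin K ≈ 273.62.
Semiperimeter s = (327+117.21+273.62)/2 = 358.91.
Perimeter = 327 + 117.21 + 273.62 = 717.83.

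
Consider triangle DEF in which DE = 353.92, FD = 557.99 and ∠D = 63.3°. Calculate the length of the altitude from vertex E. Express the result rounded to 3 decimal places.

h_E ≈ 316.182

By the law of cosines, EF² = FD² + DE² − 2·FD·DE·cos D = 2.5915e+05, so EF ≈ 509.06.
Area = ½·FD·DE·sin D ≈ 88213.
The altitude from E has length 2·area/FD ≈ 316.18.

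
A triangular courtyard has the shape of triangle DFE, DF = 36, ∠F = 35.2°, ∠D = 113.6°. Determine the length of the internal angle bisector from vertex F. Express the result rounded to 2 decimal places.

The third angle is ∠E = 180° − ∠D − ∠F = 31.20°.
Law of sines: FE = DF·sin D/sin E ≈ 63.682.
Law of sines: ED = DF·sin F/sin E ≈ 40.059.
The bisector from F has length 2·DF·FE·cos(∠F/2)/(DF+FE) ≈ 43.844.

t_F ≈ 43.84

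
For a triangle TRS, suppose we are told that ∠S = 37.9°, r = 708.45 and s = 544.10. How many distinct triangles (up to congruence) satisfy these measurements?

r·sin S = 708.45·sin(37.9°) ≈ 435.2.
Since r sin S < s < r (435.2 < 544.10 < 708.45), two triangles exist.

2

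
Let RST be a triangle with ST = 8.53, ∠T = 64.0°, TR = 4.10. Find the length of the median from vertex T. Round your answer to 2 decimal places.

By the law of cosines, RS² = ST² + TR² − 2·ST·TR·cos T = 58.909, so RS ≈ 7.6752.
Median from T: ½√(2·ST² + 2·TR² − RS²) ≈ 5.4825.

m_T ≈ 5.48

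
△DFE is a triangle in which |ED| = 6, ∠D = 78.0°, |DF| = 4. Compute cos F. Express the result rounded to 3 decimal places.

By the law of cosines, |FE|² = |ED|² + |DF|² − 2·|ED|·|DF|·cos D = 42.02, so |FE| ≈ 6.4823.
Law of cosines again: cos F = (|DF|² + |FE|² − |ED|²)/(2·|DF|·|FE|) ≈ 0.42462, so ∠F ≈ 64.87°.

0.425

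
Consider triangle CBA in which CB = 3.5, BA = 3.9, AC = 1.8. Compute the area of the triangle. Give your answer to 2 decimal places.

Semiperimeter s = (3.9 + 1.8 + 3.5)/2 = 4.6.
Heron's formula: area = √(4.6·0.7·2.8·1.1) ≈ 3.1492.

area ≈ 3.15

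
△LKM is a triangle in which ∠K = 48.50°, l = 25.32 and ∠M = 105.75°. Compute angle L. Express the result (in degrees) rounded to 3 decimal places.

25.750

The third angle is ∠L = 180° − ∠K − ∠M = 25.75°.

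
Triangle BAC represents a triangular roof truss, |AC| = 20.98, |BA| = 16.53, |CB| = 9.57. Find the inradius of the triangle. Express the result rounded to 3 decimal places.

r ≈ 3.263

Semiperimeter s = (20.98 + 9.57 + 16.53)/2 = 23.54.
Heron's formula: area = √(23.54·2.56·13.97·7.01) ≈ 76.821.
Inradius = area/s = 76.821/23.54 ≈ 3.2634.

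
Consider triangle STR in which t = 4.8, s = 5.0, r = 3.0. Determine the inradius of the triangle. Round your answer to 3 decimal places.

1.091

Semiperimeter p = (5 + 4.8 + 3)/2 = 6.4.
Heron's formula: area = √(6.4·1.4·1.6·3.4) ≈ 6.9816.
Inradius = area/p = 6.9816/6.4 ≈ 1.0909.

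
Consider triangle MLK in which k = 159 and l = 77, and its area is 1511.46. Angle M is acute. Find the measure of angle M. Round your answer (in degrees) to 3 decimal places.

∠M ≈ 14.295°

From area = ½·l·k·sin M, we get sin M = 2·area/(l·k) ≈ 0.24691.
Taking the acute solution, ∠M ≈ 14.29°.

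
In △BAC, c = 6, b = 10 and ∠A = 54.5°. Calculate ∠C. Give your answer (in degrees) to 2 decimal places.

By the law of cosines, a² = c² + b² − 2·c·b·cos A = 66.316, so a ≈ 8.1434.
Law of cosines again: cos C = (b² + a² − c²)/(2·b·a) ≈ 0.80013, so ∠C ≈ 36.86°.

∠C ≈ 36.86°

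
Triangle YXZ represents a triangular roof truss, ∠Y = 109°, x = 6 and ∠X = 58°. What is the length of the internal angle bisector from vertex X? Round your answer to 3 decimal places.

The third angle is ∠Z = 180° − ∠Y − ∠X = 13.00°.
Law of sines: y = x·sin Y/sin X ≈ 6.6896.
Law of sines: z = x·sin Z/sin X ≈ 1.5915.
The bisector from X has length 2·z·y·cos(∠X/2)/(z+y) ≈ 2.2489.

2.249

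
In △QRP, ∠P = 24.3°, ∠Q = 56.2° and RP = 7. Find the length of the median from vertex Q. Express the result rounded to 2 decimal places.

The third angle is ∠R = 180° − ∠P − ∠Q = 99.50°.
Law of sines: PQ = RP·sin R/sin Q ≈ 8.3082.
Law of sines: QR = RP·sin P/sin Q ≈ 3.4665.
Median from Q: ½√(2·PQ² + 2·QR² − RP²) ≈ 5.3171.

m_Q ≈ 5.32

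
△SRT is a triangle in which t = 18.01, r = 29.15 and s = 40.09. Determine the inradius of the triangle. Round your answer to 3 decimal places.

5.481

Semiperimeter p = (40.09 + 29.15 + 18.01)/2 = 43.625.
Heron's formula: area = √(43.625·3.535·14.475·25.615) ≈ 239.12.
Inradius = area/p = 239.12/43.625 ≈ 5.4813.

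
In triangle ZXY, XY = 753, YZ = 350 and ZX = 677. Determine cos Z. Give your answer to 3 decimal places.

0.029

By the law of cosines, cos Z = (YZ² + ZX² − XY²) / (2·YZ·ZX) ≈ 0.02916, so ∠Z ≈ 88.33°.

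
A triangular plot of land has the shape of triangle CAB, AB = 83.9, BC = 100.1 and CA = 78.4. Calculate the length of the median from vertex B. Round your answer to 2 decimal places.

83.62

Median from B: ½√(2·AB² + 2·BC² − CA²) ≈ 83.624.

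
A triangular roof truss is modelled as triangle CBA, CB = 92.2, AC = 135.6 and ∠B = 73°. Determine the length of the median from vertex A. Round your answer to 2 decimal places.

Law of sines: sin A = CB·sin B/AC ≈ 0.65023.
Since AC ≥ CB, only the acute value applies: ∠A ≈ 40.56°.
Then ∠C = 180° − ∠B − ∠A ≈ 66.44°.
Law of sines gives BA = AC·sin C/sin B ≈ 129.98.
Median from A: ½√(2·BA² + 2·AC² − CB²) ≈ 124.56.

124.56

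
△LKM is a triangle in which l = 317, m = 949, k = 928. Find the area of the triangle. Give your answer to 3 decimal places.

Semiperimeter s = (317 + 928 + 949)/2 = 1097.
Heron's formula: area = √(1097·780·169·148) ≈ 1.4629e+05.

146293.431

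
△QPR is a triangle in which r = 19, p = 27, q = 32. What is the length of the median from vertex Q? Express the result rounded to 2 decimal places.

Median from Q: ½√(2·p² + 2·r² − q²) ≈ 17.

m_Q ≈ 17.00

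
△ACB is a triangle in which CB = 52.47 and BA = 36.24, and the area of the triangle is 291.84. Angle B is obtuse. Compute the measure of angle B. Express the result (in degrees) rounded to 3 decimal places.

From area = ½·CB·BA·sin B, we get sin B = 2·area/(CB·BA) ≈ 0.30696.
Taking the obtuse solution, ∠B ≈ 162.12°.

162.124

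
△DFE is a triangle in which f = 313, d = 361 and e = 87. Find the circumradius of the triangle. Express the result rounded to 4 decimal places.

202.7030

By the law of cosines, cos D = (f² + e² − d²) / (2·f·e) ≈ -0.45505, so ∠D ≈ 2.043 rad.
Circumradius = d/(2 sin D) ≈ 202.7.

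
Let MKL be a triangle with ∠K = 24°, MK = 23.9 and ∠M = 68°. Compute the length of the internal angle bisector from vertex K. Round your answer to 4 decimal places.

22.5015

The third angle is ∠L = 180° − ∠M − ∠K = 88.00°.
Law of sines: KL = MK·sin M/sin L ≈ 22.173.
Law of sines: LM = MK·sin K/sin L ≈ 9.7269.
The bisector from K has length 2·MK·KL·cos(∠K/2)/(MK+KL) ≈ 22.502.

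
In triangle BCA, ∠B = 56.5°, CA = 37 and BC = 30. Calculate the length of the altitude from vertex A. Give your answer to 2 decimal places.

36.54

Law of sines: sin A = BC·sin B/CA ≈ 0.67612.
Since CA ≥ BC, only the acute value applies: ∠A ≈ 42.54°.
Then ∠C = 180° − ∠B − ∠A ≈ 80.96°.
Law of sines gives AB = CA·sin C/sin B ≈ 43.819.
Area = ½·CA·BC·sin C ≈ 548.1.
The altitude from A has length 2·area/BC ≈ 36.54.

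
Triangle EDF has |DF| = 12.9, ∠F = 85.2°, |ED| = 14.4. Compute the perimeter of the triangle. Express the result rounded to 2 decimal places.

Law of sines: sin E = |DF|·sin F/|ED| ≈ 0.89269.
Since |ED| ≥ |DF|, only the acute value applies: ∠E ≈ 63.21°.
Then ∠D = 180° − ∠F − ∠E ≈ 31.59°.
Law of sines gives |FE| = |ED|·sin D/sin F ≈ 7.5691.
Semiperimeter s = (12.9+7.5691+14.4)/2 = 17.435.
Perimeter = 12.9 + 7.5691 + 14.4 = 34.869.

34.87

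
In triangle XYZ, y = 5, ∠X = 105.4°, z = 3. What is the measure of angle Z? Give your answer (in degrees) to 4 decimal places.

By the law of cosines, x² = y² + z² − 2·y·z·cos X = 41.967, so x ≈ 6.4782.
Law of cosines again: cos Z = (x² + y² − z²)/(2·x·y) ≈ 0.89480, so ∠Z ≈ 26.52°.

26.5172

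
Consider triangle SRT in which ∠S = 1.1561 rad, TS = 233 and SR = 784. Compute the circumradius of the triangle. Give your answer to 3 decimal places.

394.606

By the law of cosines, RT² = TS² + SR² − 2·TS·SR·cos S = 5.2174e+05, so RT ≈ 722.32.
Area = ½·TS·SR·sin S ≈ 83594.
Circumradius = RT/(2 sin S) ≈ 394.61.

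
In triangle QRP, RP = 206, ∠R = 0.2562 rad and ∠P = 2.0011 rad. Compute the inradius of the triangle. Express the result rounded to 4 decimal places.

The third angle is ∠Q = π − ∠R − ∠P = 0.8843 rad.
Law of sines: PQ = RP·sin R/sin Q ≈ 67.491.
Law of sines: QR = RP·sin P/sin Q ≈ 242.05.
Area = ½·RP·PQ·sin P ≈ 6317.8.
Semiperimeter s = (206+67.491+242.05)/2 = 257.77.
Inradius = area/s = 6317.8/257.77 ≈ 24.509.

r ≈ 24.5093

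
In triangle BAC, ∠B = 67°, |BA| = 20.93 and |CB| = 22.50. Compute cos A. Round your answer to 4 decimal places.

By the law of cosines, |AC|² = |CB|² + |BA|² − 2·|CB|·|BA|·cos B = 576.3, so |AC| ≈ 24.006.
Law of cosines again: cos A = (|BA|² + |AC|² − |CB|²)/(2·|BA|·|AC|) ≈ 0.50564, so ∠A ≈ 59.63°.

cos A ≈ 0.5056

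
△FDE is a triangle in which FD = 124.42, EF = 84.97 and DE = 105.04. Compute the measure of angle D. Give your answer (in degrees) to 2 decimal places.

By the law of cosines, cos D = (FD² + DE² − EF²) / (2·FD·DE) ≈ 0.73815, so ∠D ≈ 42.43°.

∠D ≈ 42.43°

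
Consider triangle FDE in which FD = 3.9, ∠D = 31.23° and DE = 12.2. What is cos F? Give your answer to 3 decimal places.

cos F ≈ -0.718

By the law of cosines, EF² = FD² + DE² − 2·FD·DE·cos D = 82.679, so EF ≈ 9.0928.
Law of cosines again: cos F = (EF² + FD² − DE²)/(2·EF·FD) ≈ -0.71838, so ∠F ≈ 135.92°.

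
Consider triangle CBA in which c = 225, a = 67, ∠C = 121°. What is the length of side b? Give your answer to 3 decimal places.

Law of sines: sin A = a·sin C/c ≈ 0.25525.
Since c ≥ a, only the acute value applies: ∠A ≈ 14.79°.
Then ∠B = 180° − ∠C − ∠A ≈ 44.21°.
Law of sines gives b = c·sin B/sin C ≈ 183.04.

183.040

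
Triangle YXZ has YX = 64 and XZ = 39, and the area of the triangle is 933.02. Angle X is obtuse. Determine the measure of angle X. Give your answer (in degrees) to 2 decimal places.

131.62

From area = ½·YX·XZ·sin X, we get sin X = 2·area/(YX·XZ) ≈ 0.74761.
Taking the obtuse solution, ∠X ≈ 131.62°.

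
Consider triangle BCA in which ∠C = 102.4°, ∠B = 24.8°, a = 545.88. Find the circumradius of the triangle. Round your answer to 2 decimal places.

The third angle is ∠A = 180° − ∠B − ∠C = 52.80°.
Law of sines: b = a·sin B/sin A ≈ 287.46.
Law of sines: c = a·sin C/sin A ≈ 669.34.
Circumradius = a/(2 sin A) ≈ 342.66.

342.66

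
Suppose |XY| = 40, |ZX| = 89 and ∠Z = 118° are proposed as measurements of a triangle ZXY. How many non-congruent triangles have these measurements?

0

|ZX|·sin Z = 89·sin(118°) ≈ 78.58.
Since ∠Z is not acute, a triangle exists only if |XY| > |ZX|; here |XY| ≤ |ZX|, so there is no triangle.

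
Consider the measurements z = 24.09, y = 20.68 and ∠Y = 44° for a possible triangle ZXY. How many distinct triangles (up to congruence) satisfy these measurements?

2

z·sin Y = 24.09·sin(44°) ≈ 16.73.
Since z sin Y < y < z (16.73 < 20.68 < 24.09), two triangles exist.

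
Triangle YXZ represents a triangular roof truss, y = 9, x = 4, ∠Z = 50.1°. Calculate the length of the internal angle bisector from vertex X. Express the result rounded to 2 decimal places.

By the law of cosines, z² = y² + x² − 2·y·x·cos Z = 50.816, so z ≈ 7.1285.
Law of cosines again: cos X = (z² + y² − x²)/(2·z·y) ≈ 0.90260, so ∠X ≈ 25.50°.
The bisector from X has length 2·z·y·cos(∠X/2)/(z+y) ≈ 7.7595.

t_X ≈ 7.76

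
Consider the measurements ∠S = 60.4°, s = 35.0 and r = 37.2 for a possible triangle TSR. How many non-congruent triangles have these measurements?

2

r·sin S = 37.2·sin(60.4°) ≈ 32.35.
Since r sin S < s < r (32.35 < 35.0 < 37.2), two triangles exist.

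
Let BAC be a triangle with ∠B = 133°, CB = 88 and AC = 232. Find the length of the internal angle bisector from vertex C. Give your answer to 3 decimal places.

Law of sines: sin A = CB·sin B/AC ≈ 0.27741.
Since AC ≥ CB, only the acute value applies: ∠A ≈ 16.11°.
Then ∠C = 180° − ∠B − ∠A ≈ 30.89°.
Law of sines gives BA = AC·sin C/sin B ≈ 162.88.
The bisector from C has length 2·AC·CB·cos(∠C/2)/(AC+CB) ≈ 122.99.

t_C ≈ 122.991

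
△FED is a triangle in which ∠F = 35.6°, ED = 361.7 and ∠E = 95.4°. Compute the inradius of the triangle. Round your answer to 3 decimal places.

r ≈ 116.518

The third angle is ∠D = 180° − ∠F − ∠E = 49.00°.
Law of sines: DF = ED·sin E/sin F ≈ 618.59.
Law of sines: FE = ED·sin D/sin F ≈ 468.94.
Area = ½·ED·DF·sin D ≈ 84431.
Semiperimeter s = (361.7+618.59+468.94)/2 = 724.61.
Inradius = area/s = 84431/724.61 ≈ 116.52.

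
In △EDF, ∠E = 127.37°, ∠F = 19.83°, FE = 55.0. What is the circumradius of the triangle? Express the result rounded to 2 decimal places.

R ≈ 50.77

The third angle is ∠D = 180° − ∠F − ∠E = 32.80°.
Law of sines: DF = FE·sin E/sin D ≈ 80.69.
Law of sines: ED = FE·sin F/sin D ≈ 34.442.
Circumradius = FE/(2 sin D) ≈ 50.765.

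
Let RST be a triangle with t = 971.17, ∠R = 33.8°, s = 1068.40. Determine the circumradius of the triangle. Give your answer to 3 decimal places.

539.427

By the law of cosines, r² = s² + t² − 2·s·t·cos R = 3.6019e+05, so r ≈ 600.16.
Area = ½·s·t·sin R ≈ 2.8861e+05.
Circumradius = r/(2 sin R) ≈ 539.43.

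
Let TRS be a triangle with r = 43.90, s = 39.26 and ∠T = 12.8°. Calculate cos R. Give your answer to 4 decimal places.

-0.3428

By the law of cosines, t² = r² + s² − 2·r·s·cos T = 107.19, so t ≈ 10.353.
Law of cosines again: cos R = (s² + t² − r²)/(2·s·t) ≈ -0.34280, so ∠R ≈ 110.05°.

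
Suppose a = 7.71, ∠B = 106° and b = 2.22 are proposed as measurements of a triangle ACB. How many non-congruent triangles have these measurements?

a·sin B = 7.71·sin(106°) ≈ 7.411.
Since ∠B is not acute, a triangle exists only if b > a; here b ≤ a, so there is no triangle.

0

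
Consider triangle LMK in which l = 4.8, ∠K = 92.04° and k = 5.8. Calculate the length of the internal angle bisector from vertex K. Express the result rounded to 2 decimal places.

Law of sines: sin L = l·sin K/k ≈ 0.82706.
Since k ≥ l, only the acute value applies: ∠L ≈ 55.80°.
Then ∠M = 180° − ∠K − ∠L ≈ 32.16°.
Law of sines gives m = k·sin M/sin K ≈ 3.0894.
The bisector from K has length 2·l·m·cos(∠K/2)/(l+m) ≈ 2.6104.

t_K ≈ 2.61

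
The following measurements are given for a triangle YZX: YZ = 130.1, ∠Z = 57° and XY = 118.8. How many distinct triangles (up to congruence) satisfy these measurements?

2

YZ·sin Z = 130.1·sin(57°) ≈ 109.1.
Since YZ sin Z < XY < YZ (109.1 < 118.8 < 130.1), two triangles exist.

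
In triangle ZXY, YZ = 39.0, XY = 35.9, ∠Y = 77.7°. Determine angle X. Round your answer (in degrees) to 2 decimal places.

54.09

By the law of cosines, ZX² = XY² + YZ² − 2·XY·YZ·cos Y = 2213.3, so ZX ≈ 47.046.
Law of cosines again: cos X = (ZX² + XY² − YZ²)/(2·ZX·XY) ≈ 0.58649, so ∠X ≈ 54.09°.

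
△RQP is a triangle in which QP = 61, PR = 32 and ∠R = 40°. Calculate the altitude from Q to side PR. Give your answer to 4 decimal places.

Law of sines: sin Q = PR·sin R/QP ≈ 0.33720.
Since QP ≥ PR, only the acute value applies: ∠Q ≈ 19.71°.
Then ∠P = 180° − ∠R − ∠Q ≈ 120.29°.
Law of sines gives RQ = QP·sin P/sin R ≈ 81.941.
Area = ½·QP·PR·sin P ≈ 842.73.
The altitude from Q has length 2·area/PR ≈ 52.671.

52.6706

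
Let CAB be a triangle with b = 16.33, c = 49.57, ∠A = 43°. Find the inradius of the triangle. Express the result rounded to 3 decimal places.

By the law of cosines, a² = b² + c² − 2·b·c·cos A = 1539.8, so a ≈ 39.241.
Area = ½·b·c·sin A ≈ 276.03.
Semiperimeter s = (49.57+39.241+16.33)/2 = 52.57.
Inradius = area/s = 276.03/52.57 ≈ 5.2507.

r ≈ 5.251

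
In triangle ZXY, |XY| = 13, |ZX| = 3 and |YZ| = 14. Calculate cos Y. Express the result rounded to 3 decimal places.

By the law of cosines, cos Y = (|XY|² + |YZ|² − |ZX|²) / (2·|XY|·|YZ|) ≈ 0.97802, so ∠Y ≈ 12.03°.

cos Y ≈ 0.978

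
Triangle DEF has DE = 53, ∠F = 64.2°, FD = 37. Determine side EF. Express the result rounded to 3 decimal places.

57.326

Law of sines: sin E = FD·sin F/DE ≈ 0.62852.
Since DE ≥ FD, only the acute value applies: ∠E ≈ 38.94°.
Then ∠D = 180° − ∠F − ∠E ≈ 76.86°.
Law of sines gives EF = DE·sin D/sin F ≈ 57.326.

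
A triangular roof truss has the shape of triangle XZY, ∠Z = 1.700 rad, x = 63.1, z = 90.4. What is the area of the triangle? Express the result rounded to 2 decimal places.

Law of sines: sin X = x·sin Z/z ≈ 0.69219.
Since z ≥ x, only the acute value applies: ∠X ≈ 0.765 rad.
Then ∠Y = π − ∠Z − ∠X ≈ 0.677 rad.
Law of sines gives y = z·sin Y/sin Z ≈ 57.113.
Area = ½·z·x·sin Y ≈ 1786.9.

1786.89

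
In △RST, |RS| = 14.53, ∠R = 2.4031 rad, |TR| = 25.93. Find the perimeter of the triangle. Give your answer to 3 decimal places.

perimeter ≈ 78.417

By the law of cosines, |ST|² = |TR|² + |RS|² − 2·|TR|·|RS|·cos R = 1440.7, so |ST| ≈ 37.957.
Semiperimeter s = (37.957+25.93+14.53)/2 = 39.208.
Perimeter = 37.957 + 25.93 + 14.53 = 78.417.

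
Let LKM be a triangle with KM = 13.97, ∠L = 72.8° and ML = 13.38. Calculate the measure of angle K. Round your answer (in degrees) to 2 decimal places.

∠K ≈ 66.20°

Law of sines: sin K = ML·sin L/KM ≈ 0.91493.
Since KM ≥ ML, only the acute value applies: ∠K ≈ 66.20°.
Then ∠M = 180° − ∠L − ∠K ≈ 41.00°.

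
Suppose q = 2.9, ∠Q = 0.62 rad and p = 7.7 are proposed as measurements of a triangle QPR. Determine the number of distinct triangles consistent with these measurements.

p·sin Q = 7.7·sin(0.62 rad) ≈ 4.474.
Since q = 2.9 < 4.474 = p sin Q, no triangle exists.

0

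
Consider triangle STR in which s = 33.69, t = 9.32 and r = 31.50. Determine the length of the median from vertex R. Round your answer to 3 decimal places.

19.049

Median from R: ½√(2·s² + 2·t² − r²) ≈ 19.049.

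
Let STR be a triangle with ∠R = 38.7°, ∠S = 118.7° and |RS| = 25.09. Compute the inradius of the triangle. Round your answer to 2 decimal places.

The third angle is ∠T = 180° − ∠R − ∠S = 22.60°.
Law of sines: |TR| = |RS|·sin S/sin T ≈ 57.267.
Law of sines: |ST| = |RS|·sin R/sin T ≈ 40.821.
Area = ½·|RS|·|TR|·sin R ≈ 449.19.
Semiperimeter s = (57.267+25.09+40.821)/2 = 61.589.
Inradius = area/s = 449.19/61.589 ≈ 7.2933.

7.29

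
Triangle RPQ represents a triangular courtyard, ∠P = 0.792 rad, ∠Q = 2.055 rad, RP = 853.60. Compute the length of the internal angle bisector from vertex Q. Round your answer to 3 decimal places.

The third angle is ∠R = π − ∠P − ∠Q = 0.295 rad.
Law of sines: PQ = RP·sin R/sin Q ≈ 280.03.
Law of sines: QR = RP·sin P/sin Q ≈ 686.47.
The bisector from Q has length 2·PQ·QR·cos(∠Q/2)/(PQ+QR) ≈ 205.64.

205.644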